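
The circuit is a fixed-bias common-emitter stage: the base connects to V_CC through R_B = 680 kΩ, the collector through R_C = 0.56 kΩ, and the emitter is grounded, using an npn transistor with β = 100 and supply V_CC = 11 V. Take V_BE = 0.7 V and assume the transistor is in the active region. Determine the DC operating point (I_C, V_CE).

Base loop: V_CC = I_B·R_B + V_BE, so I_B = (11 − 0.7)/680 kΩ = 0.0151 mA.
In the active region I_C = β·I_B = 100 × 0.0151 = 1.51 mA.
Collector loop: V_CE = V_CC − I_C·R_C = 11 − 1.51×0.56 = 10.2 V.
Since V_CE = 10.2 V > V_CE(sat) ≈ 0.2 V, the transistor is in the active region as assumed.

I_C ≈ 1.5 mA, V_CE ≈ 10 V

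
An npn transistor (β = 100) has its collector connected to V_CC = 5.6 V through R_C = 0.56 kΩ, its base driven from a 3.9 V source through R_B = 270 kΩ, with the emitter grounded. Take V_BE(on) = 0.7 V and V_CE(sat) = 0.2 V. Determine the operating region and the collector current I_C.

active; I_C ≈ 1.2 mA

Assume active. Base-emitter loop: I_B = (V_BB − V_BE)/R_B = (3.9 − 0.7)/270 = 0.0119 mA.
I_C = β·I_B = 100×0.0119 = 1.19 mA.
V_CE = V_CC − I_C·R_C = 5.6 − 1.19×0.56 = 4.94 V > V_CE(sat), so the active-region assumption holds.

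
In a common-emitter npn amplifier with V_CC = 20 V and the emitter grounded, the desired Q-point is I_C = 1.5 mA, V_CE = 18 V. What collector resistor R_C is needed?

Collector loop: V_CC = I_C·R_C + V_CE.
R_C = (V_CC − V_CE)/I_C = (20 − 18)/1.5 = 1.33 kΩ.

R_C ≈ 1.3 kΩ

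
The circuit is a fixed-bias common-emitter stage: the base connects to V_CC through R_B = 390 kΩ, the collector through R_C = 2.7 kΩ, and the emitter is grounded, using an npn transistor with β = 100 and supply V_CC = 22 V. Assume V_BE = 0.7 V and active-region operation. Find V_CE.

V_CE ≈ 7.3 V

Base loop: V_CC = I_B·R_B + V_BE, so I_B = (22 − 0.7)/390 kΩ = 0.0546 mA.
In the active region I_C = β·I_B = 100 × 0.0546 = 5.46 mA.
Collector loop: V_CE = V_CC − I_C·R_C = 22 − 5.46×2.7 = 7.25 V.
Since V_CE = 7.25 V > V_CE(sat) ≈ 0.2 V, the transistor is in the active region as assumed.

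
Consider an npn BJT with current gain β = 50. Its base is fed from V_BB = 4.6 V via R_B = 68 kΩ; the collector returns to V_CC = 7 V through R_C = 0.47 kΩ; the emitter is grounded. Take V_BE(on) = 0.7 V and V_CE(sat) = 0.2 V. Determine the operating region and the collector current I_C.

Assume active. Base-emitter loop: I_B = (V_BB − V_BE)/R_B = (4.6 − 0.7)/68 = 0.0574 mA.
I_C = β·I_B = 50×0.0574 = 2.87 mA.
V_CE = V_CC − I_C·R_C = 7 − 2.87×0.47 = 5.65 V > V_CE(sat), so the active-region assumption holds.

active; I_C ≈ 2.9 mA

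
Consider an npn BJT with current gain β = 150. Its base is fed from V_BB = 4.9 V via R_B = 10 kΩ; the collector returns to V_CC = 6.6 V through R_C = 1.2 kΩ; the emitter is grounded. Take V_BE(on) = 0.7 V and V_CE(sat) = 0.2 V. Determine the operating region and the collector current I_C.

Assume active: I_B = (4.9 − 0.7)/10 = 0.42 mA, giving I_C = β·I_B = 63 mA.
But then V_CE = 6.6 − 63×1.2 = -69 V < V_CE(sat) = 0.2 V — impossible in the active region.
So the transistor is saturated. With V_CE = 0.2 V, I_C = (V_CC − 0.2)/R_C = 6.4/1.2 = 5.33 mA.
Check: β·I_B = 63 mA > I_C = 5.33 mA, confirming saturation.

saturation; I_C ≈ 5.3 mA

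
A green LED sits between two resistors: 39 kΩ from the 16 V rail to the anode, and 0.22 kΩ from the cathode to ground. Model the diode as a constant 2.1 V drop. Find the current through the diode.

I ≈ 0.35 mA

The two resistors are in series with the diode, so KVL gives 16 = I·39 + 2.1 + I·0.22.
I = (16 − 2.1) / (39 + 0.22) kΩ = 13.9 / 39.2 = 0.354 mA.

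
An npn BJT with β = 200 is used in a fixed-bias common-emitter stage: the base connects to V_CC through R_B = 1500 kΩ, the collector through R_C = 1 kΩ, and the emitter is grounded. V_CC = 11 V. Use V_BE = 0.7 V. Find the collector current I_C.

I_C ≈ 1.4 mA

Base loop: V_CC = I_B·R_B + V_BE, so I_B = (11 − 0.7)/1500 kΩ = 0.00687 mA.
In the active region I_C = β·I_B = 200 × 0.00687 = 1.37 mA.
Collector loop: V_CE = V_CC − I_C·R_C = 11 − 1.37×1 = 9.63 V.
Since V_CE = 9.63 V > V_CE(sat) ≈ 0.2 V, the transistor is in the active region as assumed.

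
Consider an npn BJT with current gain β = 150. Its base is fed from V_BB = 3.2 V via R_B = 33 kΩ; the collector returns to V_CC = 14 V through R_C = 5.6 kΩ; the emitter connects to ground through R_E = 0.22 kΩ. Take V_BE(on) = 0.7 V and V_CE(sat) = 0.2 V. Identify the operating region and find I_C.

Assume active: I_B = (3.2 − 0.7)/(33 + 151×0.22) = 0.0378 mA, I_C = β·I_B = 5.66 mA.
Then V_CE = 14 − 5.66×5.6 − 5.7×0.22 = -19 V < 0.2 V — the active assumption fails.
Re-solve with V_CE = 0.2 V. KCL at the emitter: V_E/R_E = (V_BB−0.7−V_E)/R_B + (V_CC−0.2−V_E)/R_C, giving V_E = 0.534 V.
I_C = (V_CC − 0.2 − V_E)/R_C = (13.8 − 0.534)/5.6 = 2.37 mA.
Check: I_B = (2.5 − 0.534)/33 = 0.0596 mA, and β·I_B = 8.94 mA > I_C, confirming saturation.

saturation; I_C ≈ 2.4 mA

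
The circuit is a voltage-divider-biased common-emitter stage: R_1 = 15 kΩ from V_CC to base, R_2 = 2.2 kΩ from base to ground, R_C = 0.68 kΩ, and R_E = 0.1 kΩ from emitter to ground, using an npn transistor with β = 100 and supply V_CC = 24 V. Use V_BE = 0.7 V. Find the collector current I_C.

Thevenize the base divider: V_Th = V_CC·R_2/(R_1+R_2) = 24×2.2/17.2 = 3.07 V, R_Th = R_1‖R_2 = 1.92 kΩ.
Base-emitter loop: V_Th = I_B·R_Th + V_BE + (β+1)I_B·R_E, so I_B = (3.07 − 0.7) / (1.92 + 101×0.1) = 0.197 mA.
I_C = β·I_B = 100×0.197 = 19.7 mA, and I_E = (β+1)I_B = 19.9 mA.
V_CE = V_CC − I_C·R_C − I_E·R_E = 24 − 19.7×0.68 − 19.9×0.1 = 8.6 V.
V_CE = 8.6 V > 0.2 V confirms active-region operation.

I_C ≈ 20 mA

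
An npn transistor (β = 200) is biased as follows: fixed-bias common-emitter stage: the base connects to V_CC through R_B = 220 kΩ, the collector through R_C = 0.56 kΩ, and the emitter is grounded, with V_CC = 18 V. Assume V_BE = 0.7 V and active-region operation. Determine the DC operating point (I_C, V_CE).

Base loop: V_CC = I_B·R_B + V_BE, so I_B = (18 − 0.7)/220 kΩ = 0.0786 mA.
In the active region I_C = β·I_B = 200 × 0.0786 = 15.7 mA.
Collector loop: V_CE = V_CC − I_C·R_C = 18 − 15.7×0.56 = 9.19 V.
Since V_CE = 9.19 V > V_CE(sat) ≈ 0.2 V, the transistor is in the active region as assumed.

I_C ≈ 16 mA, V_CE ≈ 9.2 V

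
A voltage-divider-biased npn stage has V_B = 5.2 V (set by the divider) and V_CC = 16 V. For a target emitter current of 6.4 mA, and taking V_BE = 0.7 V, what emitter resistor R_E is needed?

V_E = V_B − V_BE = 5.2 − 0.7 = 4.5 V.
R_E = V_E / I_E = 4.5 / 6.4 = 0.703 kΩ.

R_E ≈ 0.7 kΩ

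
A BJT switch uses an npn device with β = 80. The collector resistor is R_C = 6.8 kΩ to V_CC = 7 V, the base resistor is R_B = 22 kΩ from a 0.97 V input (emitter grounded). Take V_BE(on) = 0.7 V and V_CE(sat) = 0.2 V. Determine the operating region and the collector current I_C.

Assume active. Base-emitter loop: I_B = (V_BB − V_BE)/R_B = (0.97 − 0.7)/22 = 0.0123 mA.
I_C = β·I_B = 80×0.0123 = 0.982 mA.
V_CE = V_CC − I_C·R_C = 7 − 0.982×6.8 = 0.324 V > V_CE(sat), so the active-region assumption holds.

active; I_C ≈ 0.98 mA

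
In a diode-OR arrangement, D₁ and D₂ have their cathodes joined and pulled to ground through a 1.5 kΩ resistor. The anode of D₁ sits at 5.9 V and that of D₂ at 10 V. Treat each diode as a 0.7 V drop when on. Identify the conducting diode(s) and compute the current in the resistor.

Assume both conduct. Then node N would need to be at both 5.9−0.7 = 5.2 V and 10−0.7 = 9.3 V, which is impossible.
Assume only D₂ conducts: V_N = 10 − 0.7 = 9.3 V, so I_R = 9.3/1.5 = 6.2 mA.
Check D₁: its anode-to-cathode voltage is 5.9 − 9.3 = -3.4 V < 0.7 V, so it is off. The assumption is consistent.

Only D₂ conducts; I_R ≈ 6.2 mA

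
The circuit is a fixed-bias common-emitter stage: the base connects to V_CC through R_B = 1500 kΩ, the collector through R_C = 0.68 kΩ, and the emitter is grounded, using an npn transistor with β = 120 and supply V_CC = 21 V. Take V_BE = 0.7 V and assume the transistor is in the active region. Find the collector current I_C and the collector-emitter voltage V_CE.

I_C ≈ 1.6 mA, V_CE ≈ 20 V

Base loop: V_CC = I_B·R_B + V_BE, so I_B = (21 − 0.7)/1500 kΩ = 0.0135 mA.
In the active region I_C = β·I_B = 120 × 0.0135 = 1.62 mA.
Collector loop: V_CE = V_CC − I_C·R_C = 21 − 1.62×0.68 = 19.9 V.
Since V_CE = 19.9 V > V_CE(sat) ≈ 0.2 V, the transistor is in the active region as assumed.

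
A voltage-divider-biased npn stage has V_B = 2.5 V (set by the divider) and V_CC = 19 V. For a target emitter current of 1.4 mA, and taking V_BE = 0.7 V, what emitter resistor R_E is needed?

V_E = V_B − V_BE = 2.5 − 0.7 = 1.8 V.
R_E = V_E / I_E = 1.8 / 1.4 = 1.29 kΩ.

R_E ≈ 1.3 kΩ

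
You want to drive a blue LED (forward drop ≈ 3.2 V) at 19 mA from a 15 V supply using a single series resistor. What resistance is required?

The resistor drops V_S − V_D = 15 − 3.2 = 11.8 V at 19 mA.
R = 11.8 V / 19 mA = 0.621 kΩ.

R ≈ 0.62 kΩ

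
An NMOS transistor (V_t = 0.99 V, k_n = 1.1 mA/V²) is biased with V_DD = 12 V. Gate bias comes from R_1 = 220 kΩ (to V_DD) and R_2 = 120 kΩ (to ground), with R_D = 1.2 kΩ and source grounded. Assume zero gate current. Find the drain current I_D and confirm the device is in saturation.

V_G = V_DD·R_2/(R_1+R_2) = 12×120/340 = 4.24 V. With the source grounded, V_GS = V_G = 4.24 V.
Assume saturation: I_D = (k_n/2)(V_GS − V_t)² = (1.1/2)×(4.24 − 0.99)² = 0.55×3.25² = 5.79 mA.
V_DS = V_DD − I_D·R_D = 12 − 5.79×1.2 = 5.05 V.
Saturation requires V_DS ≥ V_GS − V_t = 3.25 V; 5.05 ≥ 3.25 ✓.

I_D ≈ 5.8 mA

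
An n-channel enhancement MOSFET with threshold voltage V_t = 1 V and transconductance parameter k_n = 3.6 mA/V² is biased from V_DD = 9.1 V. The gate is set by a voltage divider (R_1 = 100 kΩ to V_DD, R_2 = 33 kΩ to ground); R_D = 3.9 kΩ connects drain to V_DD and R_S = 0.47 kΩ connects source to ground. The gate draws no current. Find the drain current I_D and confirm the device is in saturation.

I_D ≈ 1.1 mA

V_G = V_DD·R_2/(R_1+R_2) = 9.1×33/133 = 2.26 V.
Assume saturation: I_D = (k_n/2)(V_GS − V_t)² with V_GS = V_G − I_D·R_S = 2.26 − 0.47·I_D.
Substituting gives 0.398·I_D² − 3.13·I_D + 2.85 = 0, with roots I_D = 1.05 or 6.82 mA.
The root I_D = 6.82 mA gives V_GS = -0.946 V ≤ V_t, so take I_D = 1.05 mA.
Then V_GS = 1.76 V and V_DS = V_DD − I_D(R_D+R_S) = 9.1 − 1.05×4.37 = 4.51 V.
Saturation requires V_DS ≥ V_GS − V_t = 0.764 V; 4.51 ≥ 0.764 ✓.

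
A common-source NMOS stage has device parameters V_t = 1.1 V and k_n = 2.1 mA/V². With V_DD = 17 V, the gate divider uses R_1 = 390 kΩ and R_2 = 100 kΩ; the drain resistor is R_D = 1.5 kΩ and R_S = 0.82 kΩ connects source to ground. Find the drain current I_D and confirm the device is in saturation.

V_G = V_DD·R_2/(R_1+R_2) = 17×100/490 = 3.47 V.
Assume saturation: I_D = (k_n/2)(V_GS − V_t)² with V_GS = V_G − I_D·R_S = 3.47 − 0.82·I_D.
Substituting gives 0.706·I_D² − 5.08·I_D + 5.89 = 0, with roots I_D = 1.45 or 5.74 mA.
The root I_D = 5.74 mA gives V_GS = -1.24 V ≤ V_t, so take I_D = 1.45 mA.
Then V_GS = 2.28 V and V_DS = V_DD − I_D(R_D+R_S) = 17 − 1.45×2.32 = 13.6 V.
Saturation requires V_DS ≥ V_GS − V_t = 1.18 V; 13.6 ≥ 1.18 ✓.

I_D ≈ 1.5 mA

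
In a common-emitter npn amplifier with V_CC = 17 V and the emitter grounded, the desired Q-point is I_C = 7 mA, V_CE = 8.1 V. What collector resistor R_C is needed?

Collector loop: V_CC = I_C·R_C + V_CE.
R_C = (V_CC − V_CE)/I_C = (17 − 8.1)/7 = 1.27 kΩ.

R_C ≈ 1.3 kΩ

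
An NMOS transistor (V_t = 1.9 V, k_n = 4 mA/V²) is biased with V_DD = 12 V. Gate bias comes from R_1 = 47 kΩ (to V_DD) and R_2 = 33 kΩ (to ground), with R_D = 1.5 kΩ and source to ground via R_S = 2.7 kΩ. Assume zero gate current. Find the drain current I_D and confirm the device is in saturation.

I_D ≈ 0.88 mA

V_G = V_DD·R_2/(R_1+R_2) = 12×33/80 = 4.95 V.
Assume saturation: I_D = (k_n/2)(V_GS − V_t)² with V_GS = V_G − I_D·R_S = 4.95 − 2.7·I_D.
Substituting gives 14.6·I_D² − 33.9·I_D + 18.6 = 0, with roots I_D = 0.883 or 1.44 mA.
The root I_D = 1.44 mA gives V_GS = 1.05 V ≤ V_t, so take I_D = 0.883 mA.
Then V_GS = 2.56 V and V_DS = V_DD − I_D(R_D+R_S) = 12 − 0.883×4.2 = 8.29 V.
Saturation requires V_DS ≥ V_GS − V_t = 0.665 V; 8.29 ≥ 0.665 ✓.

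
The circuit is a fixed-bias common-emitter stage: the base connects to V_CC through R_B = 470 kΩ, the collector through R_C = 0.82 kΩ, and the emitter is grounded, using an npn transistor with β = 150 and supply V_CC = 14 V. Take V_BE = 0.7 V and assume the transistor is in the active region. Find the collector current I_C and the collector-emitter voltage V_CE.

I_C ≈ 4.2 mA, V_CE ≈ 11 V

Base loop: V_CC = I_B·R_B + V_BE, so I_B = (14 − 0.7)/470 kΩ = 0.0283 mA.
In the active region I_C = β·I_B = 150 × 0.0283 = 4.24 mA.
Collector loop: V_CE = V_CC − I_C·R_C = 14 − 4.24×0.82 = 10.5 V.
Since V_CE = 10.5 V > V_CE(sat) ≈ 0.2 V, the transistor is in the active region as assumed.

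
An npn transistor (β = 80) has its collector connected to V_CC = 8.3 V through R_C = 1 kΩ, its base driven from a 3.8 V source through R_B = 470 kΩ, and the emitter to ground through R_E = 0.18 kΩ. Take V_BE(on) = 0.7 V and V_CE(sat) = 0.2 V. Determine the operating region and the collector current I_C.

Assume active. Base-emitter loop: I_B = (V_BB − V_BE)/(R_B + (β+1)R_E) = (3.8 − 0.7)/(470 + 81×0.18) = 0.0064 mA.
I_C = β·I_B = 80×0.0064 = 0.512 mA.
V_CE = V_CC − I_C·R_C − I_E·R_E = 8.3 − 0.512×1 − 0.518×0.18 = 7.69 V > V_CE(sat), so the active-region assumption holds.

active; I_C ≈ 0.51 mA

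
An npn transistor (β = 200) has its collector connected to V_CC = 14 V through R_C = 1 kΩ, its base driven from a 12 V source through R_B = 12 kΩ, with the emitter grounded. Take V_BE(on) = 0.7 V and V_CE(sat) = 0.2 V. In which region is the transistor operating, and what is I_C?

saturation; I_C ≈ 14 mA

Assume active: I_B = (12 − 0.7)/12 = 0.942 mA, giving I_C = β·I_B = 188 mA.
But then V_CE = 14 − 188×1 = -174 V < V_CE(sat) = 0.2 V — impossible in the active region.
So the transistor is saturated. With V_CE = 0.2 V, I_C = (V_CC − 0.2)/R_C = 13.8/1 = 13.8 mA.
Check: β·I_B = 188 mA > I_C = 13.8 mA, confirming saturation.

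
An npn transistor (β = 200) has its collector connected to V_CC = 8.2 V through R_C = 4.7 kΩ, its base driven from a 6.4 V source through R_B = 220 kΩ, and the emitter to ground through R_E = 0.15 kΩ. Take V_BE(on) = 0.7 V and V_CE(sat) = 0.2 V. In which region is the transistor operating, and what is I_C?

saturation; I_C ≈ 1.6 mA

Assume active: I_B = (6.4 − 0.7)/(220 + 201×0.15) = 0.0228 mA, I_C = β·I_B = 4.56 mA.
Then V_CE = 8.2 − 4.56×4.7 − 4.58×0.15 = -13.9 V < 0.2 V — the active assumption fails.
Re-solve with V_CE = 0.2 V. KCL at the emitter: V_E/R_E = (V_BB−0.7−V_E)/R_B + (V_CC−0.2−V_E)/R_C, giving V_E = 0.251 V.
I_C = (V_CC − 0.2 − V_E)/R_C = (8 − 0.251)/4.7 = 1.65 mA.
Check: I_B = (5.7 − 0.251)/220 = 0.0248 mA, and β·I_B = 4.95 mA > I_C, confirming saturation.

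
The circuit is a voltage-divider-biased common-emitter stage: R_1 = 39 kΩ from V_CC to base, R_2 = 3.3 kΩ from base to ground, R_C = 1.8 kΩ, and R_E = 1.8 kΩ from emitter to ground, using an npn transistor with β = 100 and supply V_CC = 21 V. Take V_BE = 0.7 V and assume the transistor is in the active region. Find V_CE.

Thevenize the base divider: V_Th = V_CC·R_2/(R_1+R_2) = 21×3.3/42.3 = 1.64 V, R_Th = R_1‖R_2 = 3.04 kΩ.
Base-emitter loop: V_Th = I_B·R_Th + V_BE + (β+1)I_B·R_E, so I_B = (1.64 − 0.7) / (3.04 + 101×1.8) = 0.00508 mA.
I_C = β·I_B = 100×0.00508 = 0.508 mA, and I_E = (β+1)I_B = 0.513 mA.
V_CE = V_CC − I_C·R_C − I_E·R_E = 21 − 0.508×1.8 − 0.513×1.8 = 19.2 V.
V_CE = 19.2 V > 0.2 V confirms active-region operation.

V_CE ≈ 19 V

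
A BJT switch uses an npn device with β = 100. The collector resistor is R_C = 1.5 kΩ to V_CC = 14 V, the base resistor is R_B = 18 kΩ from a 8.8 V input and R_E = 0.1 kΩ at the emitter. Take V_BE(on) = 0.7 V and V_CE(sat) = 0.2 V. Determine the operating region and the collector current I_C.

saturation; I_C ≈ 8.6 mA

Assume active: I_B = (8.8 − 0.7)/(18 + 101×0.1) = 0.288 mA, I_C = β·I_B = 28.8 mA.
Then V_CE = 14 − 28.8×1.5 − 29.1×0.1 = -32.1 V < 0.2 V — the active assumption fails.
Re-solve with V_CE = 0.2 V. KCL at the emitter: V_E/R_E = (V_BB−0.7−V_E)/R_B + (V_CC−0.2−V_E)/R_C, giving V_E = 0.9 V.
I_C = (V_CC − 0.2 − V_E)/R_C = (13.8 − 0.9)/1.5 = 8.6 mA.
Check: I_B = (8.1 − 0.9)/18 = 0.4 mA, and β·I_B = 40 mA > I_C, confirming saturation.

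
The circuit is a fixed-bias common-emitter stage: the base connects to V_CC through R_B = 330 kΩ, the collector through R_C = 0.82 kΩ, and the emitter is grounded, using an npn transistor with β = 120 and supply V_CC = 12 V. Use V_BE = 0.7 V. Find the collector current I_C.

I_C ≈ 4.1 mA

Base loop: V_CC = I_B·R_B + V_BE, so I_B = (12 − 0.7)/330 kΩ = 0.0342 mA.
In the active region I_C = β·I_B = 120 × 0.0342 = 4.11 mA.
Collector loop: V_CE = V_CC − I_C·R_C = 12 − 4.11×0.82 = 8.63 V.
Since V_CE = 8.63 V > V_CE(sat) ≈ 0.2 V, the transistor is in the active region as assumed.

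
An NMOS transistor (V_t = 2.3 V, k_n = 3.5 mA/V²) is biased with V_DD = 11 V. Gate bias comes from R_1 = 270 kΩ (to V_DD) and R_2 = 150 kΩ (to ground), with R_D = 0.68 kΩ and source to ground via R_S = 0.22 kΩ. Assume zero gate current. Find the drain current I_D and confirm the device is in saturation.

V_G = V_DD·R_2/(R_1+R_2) = 11×150/420 = 3.93 V.
Assume saturation: I_D = (k_n/2)(V_GS − V_t)² with V_GS = V_G − I_D·R_S = 3.93 − 0.22·I_D.
Substituting gives 0.0847·I_D² − 2.25·I_D + 4.64 = 0, with roots I_D = 2.25 or 24.4 mA.
The root I_D = 24.4 mA gives V_GS = -1.43 V ≤ V_t, so take I_D = 2.25 mA.
Then V_GS = 3.43 V and V_DS = V_DD − I_D(R_D+R_S) = 11 − 2.25×0.9 = 8.98 V.
Saturation requires V_DS ≥ V_GS − V_t = 1.13 V; 8.98 ≥ 1.13 ✓.

I_D ≈ 2.2 mA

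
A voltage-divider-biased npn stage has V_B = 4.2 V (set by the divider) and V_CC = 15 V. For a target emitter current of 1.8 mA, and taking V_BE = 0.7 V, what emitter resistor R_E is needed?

V_E = V_B − V_BE = 4.2 − 0.7 = 3.5 V.
R_E = V_E / I_E = 3.5 / 1.8 = 1.94 kΩ.

R_E ≈ 1.9 kΩ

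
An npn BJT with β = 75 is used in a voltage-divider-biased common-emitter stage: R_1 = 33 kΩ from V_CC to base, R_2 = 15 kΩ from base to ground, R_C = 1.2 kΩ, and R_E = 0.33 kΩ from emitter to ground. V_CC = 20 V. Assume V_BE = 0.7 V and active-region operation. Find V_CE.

Thevenize the base divider: V_Th = V_CC·R_2/(R_1+R_2) = 20×15/48 = 6.25 V, R_Th = R_1‖R_2 = 10.3 kΩ.
Base-emitter loop: V_Th = I_B·R_Th + V_BE + (β+1)I_B·R_E, so I_B = (6.25 − 0.7) / (10.3 + 76×0.33) = 0.157 mA.
I_C = β·I_B = 75×0.157 = 11.8 mA, and I_E = (β+1)I_B = 11.9 mA.
V_CE = V_CC − I_C·R_C − I_E·R_E = 20 − 11.8×1.2 − 11.9×0.33 = 1.95 V.
V_CE = 1.95 V > 0.2 V confirms active-region operation.

V_CE ≈ 2 V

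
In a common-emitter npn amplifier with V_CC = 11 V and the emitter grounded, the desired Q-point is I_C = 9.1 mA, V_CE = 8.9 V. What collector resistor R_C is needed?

R_C ≈ 0.23 kΩ

Collector loop: V_CC = I_C·R_C + V_CE.
R_C = (V_CC − V_CE)/I_C = (11 − 8.9)/9.1 = 0.231 kΩ.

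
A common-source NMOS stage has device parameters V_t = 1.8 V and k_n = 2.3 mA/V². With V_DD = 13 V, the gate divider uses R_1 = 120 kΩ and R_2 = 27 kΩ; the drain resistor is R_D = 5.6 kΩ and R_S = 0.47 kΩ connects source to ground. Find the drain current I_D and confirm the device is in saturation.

I_D ≈ 0.25 mA

V_G = V_DD·R_2/(R_1+R_2) = 13×27/147 = 2.39 V.
Assume saturation: I_D = (k_n/2)(V_GS − V_t)² with V_GS = V_G − I_D·R_S = 2.39 − 0.47·I_D.
Substituting gives 0.254·I_D² − 1.64·I_D + 0.397 = 0, with roots I_D = 0.253 or 6.18 mA.
The root I_D = 6.18 mA gives V_GS = -0.519 V ≤ V_t, so take I_D = 0.253 mA.
Then V_GS = 2.27 V and V_DS = V_DD − I_D(R_D+R_S) = 13 − 0.253×6.07 = 11.5 V.
Saturation requires V_DS ≥ V_GS − V_t = 0.469 V; 11.5 ≥ 0.469 ✓.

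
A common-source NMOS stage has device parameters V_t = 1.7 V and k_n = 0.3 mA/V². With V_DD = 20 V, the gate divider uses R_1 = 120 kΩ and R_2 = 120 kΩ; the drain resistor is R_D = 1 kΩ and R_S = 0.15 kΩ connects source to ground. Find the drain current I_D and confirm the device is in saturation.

I_D ≈ 7.7 mA

V_G = V_DD·R_2/(R_1+R_2) = 20×120/240 = 10 V.
Assume saturation: I_D = (k_n/2)(V_GS − V_t)² with V_GS = V_G − I_D·R_S = 10 − 0.15·I_D.
Substituting gives 0.00337·I_D² − 1.37·I_D + 10.3 = 0, with roots I_D = 7.67 or 399 mA.
The root I_D = 399 mA gives V_GS = -49.9 V ≤ V_t, so take I_D = 7.67 mA.
Then V_GS = 8.85 V and V_DS = V_DD − I_D(R_D+R_S) = 20 − 7.67×1.15 = 11.2 V.
Saturation requires V_DS ≥ V_GS − V_t = 7.15 V; 11.2 ≥ 7.15 ✓.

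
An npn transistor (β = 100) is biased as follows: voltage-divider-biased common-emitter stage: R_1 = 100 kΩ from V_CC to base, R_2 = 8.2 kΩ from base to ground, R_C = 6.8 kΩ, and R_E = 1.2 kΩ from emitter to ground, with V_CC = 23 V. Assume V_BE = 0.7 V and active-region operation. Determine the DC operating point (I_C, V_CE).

I_C ≈ 0.81 mA, V_CE ≈ 17 V

Thevenize the base divider: V_Th = V_CC·R_2/(R_1+R_2) = 23×8.2/108 = 1.74 V, R_Th = R_1‖R_2 = 7.58 kΩ.
Base-emitter loop: V_Th = I_B·R_Th + V_BE + (β+1)I_B·R_E, so I_B = (1.74 − 0.7) / (7.58 + 101×1.2) = 0.0081 mA.
I_C = β·I_B = 100×0.0081 = 0.81 mA, and I_E = (β+1)I_B = 0.818 mA.
V_CE = V_CC − I_C·R_C − I_E·R_E = 23 − 0.81×6.8 − 0.818×1.2 = 16.5 V.
V_CE = 16.5 V > 0.2 V confirms active-region operation.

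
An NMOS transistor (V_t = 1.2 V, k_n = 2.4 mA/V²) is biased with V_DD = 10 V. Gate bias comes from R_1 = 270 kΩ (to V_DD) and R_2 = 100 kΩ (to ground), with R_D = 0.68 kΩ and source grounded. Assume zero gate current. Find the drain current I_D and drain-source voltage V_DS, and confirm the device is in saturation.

V_G = V_DD·R_2/(R_1+R_2) = 10×100/370 = 2.7 V. With the source grounded, V_GS = V_G = 2.7 V.
Assume saturation: I_D = (k_n/2)(V_GS − V_t)² = (2.4/2)×(2.7 − 1.2)² = 1.2×1.5² = 2.71 mA.
V_DS = V_DD − I_D·R_D = 10 − 2.71×0.68 = 8.16 V.
Saturation requires V_DS ≥ V_GS − V_t = 1.5 V; 8.16 ≥ 1.5 ✓.

I_D ≈ 2.7 mA, V_DS ≈ 8.2 V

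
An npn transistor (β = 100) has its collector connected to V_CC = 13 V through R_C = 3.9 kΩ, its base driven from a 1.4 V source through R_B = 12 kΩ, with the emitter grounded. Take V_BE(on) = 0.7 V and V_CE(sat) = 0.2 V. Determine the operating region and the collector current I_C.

saturation; I_C ≈ 3.3 mA

Assume active: I_B = (1.4 − 0.7)/12 = 0.0583 mA, giving I_C = β·I_B = 5.83 mA.
But then V_CE = 13 − 5.83×3.9 = -9.75 V < V_CE(sat) = 0.2 V — impossible in the active region.
So the transistor is saturated. With V_CE = 0.2 V, I_C = (V_CC − 0.2)/R_C = 12.8/3.9 = 3.28 mA.
Check: β·I_B = 5.83 mA > I_C = 3.28 mA, confirming saturation.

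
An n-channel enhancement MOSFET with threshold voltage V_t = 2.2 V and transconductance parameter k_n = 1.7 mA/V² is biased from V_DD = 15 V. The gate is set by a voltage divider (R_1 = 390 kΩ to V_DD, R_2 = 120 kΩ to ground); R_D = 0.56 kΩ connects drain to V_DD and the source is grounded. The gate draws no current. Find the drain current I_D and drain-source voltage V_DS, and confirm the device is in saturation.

I_D ≈ 1.5 mA, V_DS ≈ 14 V

V_G = V_DD·R_2/(R_1+R_2) = 15×120/510 = 3.53 V. With the source grounded, V_GS = V_G = 3.53 V.
Assume saturation: I_D = (k_n/2)(V_GS − V_t)² = (1.7/2)×(3.53 − 2.2)² = 0.85×1.33² = 1.5 mA.
V_DS = V_DD − I_D·R_D = 15 − 1.5×0.56 = 14.2 V.
Saturation requires V_DS ≥ V_GS − V_t = 1.33 V; 14.2 ≥ 1.33 ✓.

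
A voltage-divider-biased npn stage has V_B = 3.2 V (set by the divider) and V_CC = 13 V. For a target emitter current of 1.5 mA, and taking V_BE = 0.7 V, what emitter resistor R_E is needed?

R_E ≈ 1.7 kΩ

V_E = V_B − V_BE = 3.2 − 0.7 = 2.5 V.
R_E = V_E / I_E = 2.5 / 1.5 = 1.67 kΩ.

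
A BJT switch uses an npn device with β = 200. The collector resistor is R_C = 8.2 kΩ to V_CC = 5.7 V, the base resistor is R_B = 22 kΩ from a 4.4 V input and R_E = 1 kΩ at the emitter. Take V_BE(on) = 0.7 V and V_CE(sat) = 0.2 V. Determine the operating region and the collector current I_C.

Assume active: I_B = (4.4 − 0.7)/(22 + 201×1) = 0.0166 mA, I_C = β·I_B = 3.32 mA.
Then V_CE = 5.7 − 3.32×8.2 − 3.33×1 = -24.8 V < 0.2 V — the active assumption fails.
Re-solve with V_CE = 0.2 V. KCL at the emitter: V_E/R_E = (V_BB−0.7−V_E)/R_B + (V_CC−0.2−V_E)/R_C, giving V_E = 0.719 V.
I_C = (V_CC − 0.2 − V_E)/R_C = (5.5 − 0.719)/8.2 = 0.583 mA.
Check: I_B = (3.7 − 0.719)/22 = 0.136 mA, and β·I_B = 27.1 mA > I_C, confirming saturation.

saturation; I_C ≈ 0.58 mA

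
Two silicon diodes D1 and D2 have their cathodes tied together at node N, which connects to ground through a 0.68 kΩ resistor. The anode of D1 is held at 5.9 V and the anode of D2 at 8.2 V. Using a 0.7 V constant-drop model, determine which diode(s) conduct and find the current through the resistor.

Assume both conduct. Then node N would need to be at both 5.9−0.7 = 5.2 V and 8.2−0.7 = 7.5 V, which is impossible.
Assume only D2 conducts: V_N = 8.2 − 0.7 = 7.5 V, so I_R = 7.5/0.68 = 11 mA.
Check D1: its anode-to-cathode voltage is 5.9 − 7.5 = -1.6 V < 0.7 V, so it is off. The assumption is consistent.

Only D2 conducts; I_R ≈ 11 mA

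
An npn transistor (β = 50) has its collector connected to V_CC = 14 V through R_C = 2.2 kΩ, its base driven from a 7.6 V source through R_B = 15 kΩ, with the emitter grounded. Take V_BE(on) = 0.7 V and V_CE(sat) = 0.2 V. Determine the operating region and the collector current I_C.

Assume active: I_B = (7.6 − 0.7)/15 = 0.46 mA, giving I_C = β·I_B = 23 mA.
But then V_CE = 14 − 23×2.2 = -36.6 V < V_CE(sat) = 0.2 V — impossible in the active region.
So the transistor is saturated. With V_CE = 0.2 V, I_C = (V_CC − 0.2)/R_C = 13.8/2.2 = 6.27 mA.
Check: β·I_B = 23 mA > I_C = 6.27 mA, confirming saturation.

saturation; I_C ≈ 6.3 mA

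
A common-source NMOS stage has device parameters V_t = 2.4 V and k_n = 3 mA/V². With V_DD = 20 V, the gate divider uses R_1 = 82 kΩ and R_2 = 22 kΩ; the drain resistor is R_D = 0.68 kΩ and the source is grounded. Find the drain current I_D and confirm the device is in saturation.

V_G = V_DD·R_2/(R_1+R_2) = 20×22/104 = 4.23 V. With the source grounded, V_GS = V_G = 4.23 V.
Assume saturation: I_D = (k_n/2)(V_GS − V_t)² = (3/2)×(4.23 − 2.4)² = 1.5×1.83² = 5.03 mA.
V_DS = V_DD − I_D·R_D = 20 − 5.03×0.68 = 16.6 V.
Saturation requires V_DS ≥ V_GS − V_t = 1.83 V; 16.6 ≥ 1.83 ✓.

I_D ≈ 5 mA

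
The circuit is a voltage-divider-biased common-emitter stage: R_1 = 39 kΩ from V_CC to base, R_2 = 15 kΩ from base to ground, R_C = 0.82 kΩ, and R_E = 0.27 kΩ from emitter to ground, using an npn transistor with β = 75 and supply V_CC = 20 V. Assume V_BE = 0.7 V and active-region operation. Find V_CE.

V_CE ≈ 7.3 V

Thevenize the base divider: V_Th = V_CC·R_2/(R_1+R_2) = 20×15/54 = 5.56 V, R_Th = R_1‖R_2 = 10.8 kΩ.
Base-emitter loop: V_Th = I_B·R_Th + V_BE + (β+1)I_B·R_E, so I_B = (5.56 − 0.7) / (10.8 + 76×0.27) = 0.155 mA.
I_C = β·I_B = 75×0.155 = 11.6 mA, and I_E = (β+1)I_B = 11.8 mA.
V_CE = V_CC − I_C·R_C − I_E·R_E = 20 − 11.6×0.82 − 11.8×0.27 = 7.3 V.
V_CE = 7.3 V > 0.2 V confirms active-region operation.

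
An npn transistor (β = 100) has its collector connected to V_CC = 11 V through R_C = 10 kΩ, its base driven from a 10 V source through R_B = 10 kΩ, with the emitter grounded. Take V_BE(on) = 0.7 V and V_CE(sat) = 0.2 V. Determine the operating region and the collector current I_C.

saturation; I_C ≈ 1.1 mA

Assume active: I_B = (10 − 0.7)/10 = 0.93 mA, giving I_C = β·I_B = 93 mA.
But then V_CE = 11 − 93×10 = -919 V < V_CE(sat) = 0.2 V — impossible in the active region.
So the transistor is saturated. With V_CE = 0.2 V, I_C = (V_CC − 0.2)/R_C = 10.8/10 = 1.08 mA.
Check: β·I_B = 93 mA > I_C = 1.08 mA, confirming saturation.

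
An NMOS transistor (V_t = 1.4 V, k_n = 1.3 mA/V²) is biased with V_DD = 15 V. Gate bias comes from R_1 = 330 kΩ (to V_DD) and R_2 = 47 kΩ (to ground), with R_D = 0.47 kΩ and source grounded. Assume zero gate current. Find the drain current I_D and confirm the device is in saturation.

V_G = V_DD·R_2/(R_1+R_2) = 15×47/377 = 1.87 V. With the source grounded, V_GS = V_G = 1.87 V.
Assume saturation: I_D = (k_n/2)(V_GS − V_t)² = (1.3/2)×(1.87 − 1.4)² = 0.65×0.47² = 0.144 mA.
V_DS = V_DD − I_D·R_D = 15 − 0.144×0.47 = 14.9 V.
Saturation requires V_DS ≥ V_GS − V_t = 0.47 V; 14.9 ≥ 0.47 ✓.

I_D ≈ 0.14 mA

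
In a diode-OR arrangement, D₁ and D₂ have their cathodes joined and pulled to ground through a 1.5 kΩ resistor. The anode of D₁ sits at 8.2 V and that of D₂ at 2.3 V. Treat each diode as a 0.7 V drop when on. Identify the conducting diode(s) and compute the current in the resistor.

Assume both conduct. Then node N would need to be at both 8.2−0.7 = 7.5 V and 2.3−0.7 = 1.6 V, which is impossible.
Assume only D₁ conducts: V_N = 8.2 − 0.7 = 7.5 V, so I_R = 7.5/1.5 = 5 mA.
Check D₂: its anode-to-cathode voltage is 2.3 − 7.5 = -5.2 V < 0.7 V, so it is off. The assumption is consistent.

Only D₁ conducts; I_R ≈ 5 mA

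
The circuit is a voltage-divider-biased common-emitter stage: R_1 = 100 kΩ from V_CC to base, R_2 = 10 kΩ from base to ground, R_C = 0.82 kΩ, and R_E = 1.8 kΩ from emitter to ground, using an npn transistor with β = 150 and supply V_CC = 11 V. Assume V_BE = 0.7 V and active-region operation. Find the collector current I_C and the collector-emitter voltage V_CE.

Thevenize the base divider: V_Th = V_CC·R_2/(R_1+R_2) = 11×10/110 = 1 V, R_Th = R_1‖R_2 = 9.09 kΩ.
Base-emitter loop: V_Th = I_B·R_Th + V_BE + (β+1)I_B·R_E, so I_B = (1 − 0.7) / (9.09 + 151×1.8) = 0.00107 mA.
I_C = β·I_B = 150×0.00107 = 0.16 mA, and I_E = (β+1)I_B = 0.161 mA.
V_CE = V_CC − I_C·R_C − I_E·R_E = 11 − 0.16×0.82 − 0.161×1.8 = 10.6 V.
V_CE = 10.6 V > 0.2 V confirms active-region operation.

I_C ≈ 0.16 mA, V_CE ≈ 11 V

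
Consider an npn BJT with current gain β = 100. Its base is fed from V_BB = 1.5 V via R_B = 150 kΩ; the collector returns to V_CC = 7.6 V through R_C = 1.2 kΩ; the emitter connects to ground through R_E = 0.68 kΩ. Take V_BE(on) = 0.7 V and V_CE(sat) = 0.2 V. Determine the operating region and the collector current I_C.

Assume active. Base-emitter loop: I_B = (V_BB − V_BE)/(R_B + (β+1)R_E) = (1.5 − 0.7)/(150 + 101×0.68) = 0.00366 mA.
I_C = β·I_B = 100×0.00366 = 0.366 mA.
V_CE = V_CC − I_C·R_C − I_E·R_E = 7.6 − 0.366×1.2 − 0.369×0.68 = 6.91 V > V_CE(sat), so the active-region assumption holds.

active; I_C ≈ 0.37 mA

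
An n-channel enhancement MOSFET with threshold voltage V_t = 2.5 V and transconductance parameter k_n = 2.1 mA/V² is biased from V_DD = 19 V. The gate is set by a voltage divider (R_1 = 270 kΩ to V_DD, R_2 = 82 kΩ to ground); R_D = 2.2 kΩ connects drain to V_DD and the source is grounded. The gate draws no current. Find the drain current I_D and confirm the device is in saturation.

I_D ≈ 3.9 mA

V_G = V_DD·R_2/(R_1+R_2) = 19×82/352 = 4.43 V. With the source grounded, V_GS = V_G = 4.43 V.
Assume saturation: I_D = (k_n/2)(V_GS − V_t)² = (2.1/2)×(4.43 − 2.5)² = 1.05×1.93² = 3.9 mA.
V_DS = V_DD − I_D·R_D = 19 − 3.9×2.2 = 10.4 V.
Saturation requires V_DS ≥ V_GS − V_t = 1.93 V; 10.4 ≥ 1.93 ✓.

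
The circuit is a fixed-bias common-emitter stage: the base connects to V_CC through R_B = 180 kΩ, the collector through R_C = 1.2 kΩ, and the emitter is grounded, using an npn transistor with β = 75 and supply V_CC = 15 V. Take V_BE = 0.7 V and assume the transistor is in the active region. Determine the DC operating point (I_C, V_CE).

Base loop: V_CC = I_B·R_B + V_BE, so I_B = (15 − 0.7)/180 kΩ = 0.0794 mA.
In the active region I_C = β·I_B = 75 × 0.0794 = 5.96 mA.
Collector loop: V_CE = V_CC − I_C·R_C = 15 − 5.96×1.2 = 7.85 V.
Since V_CE = 7.85 V > V_CE(sat) ≈ 0.2 V, the transistor is in the active region as assumed.

I_C ≈ 6 mA, V_CE ≈ 7.9 V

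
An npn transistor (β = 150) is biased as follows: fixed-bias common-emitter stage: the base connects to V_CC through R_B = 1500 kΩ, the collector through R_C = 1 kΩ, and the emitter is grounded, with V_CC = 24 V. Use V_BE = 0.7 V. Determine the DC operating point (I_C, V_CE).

I_C ≈ 2.3 mA, V_CE ≈ 22 V

Base loop: V_CC = I_B·R_B + V_BE, so I_B = (24 − 0.7)/1500 kΩ = 0.0155 mA.
In the active region I_C = β·I_B = 150 × 0.0155 = 2.33 mA.
Collector loop: V_CE = V_CC − I_C·R_C = 24 − 2.33×1 = 21.7 V.
Since V_CE = 21.7 V > V_CE(sat) ≈ 0.2 V, the transistor is in the active region as assumed.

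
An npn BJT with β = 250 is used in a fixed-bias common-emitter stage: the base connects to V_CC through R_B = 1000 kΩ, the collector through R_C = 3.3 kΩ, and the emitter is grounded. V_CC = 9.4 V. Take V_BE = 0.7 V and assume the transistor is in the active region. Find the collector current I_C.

I_C ≈ 2.2 mA

Base loop: V_CC = I_B·R_B + V_BE, so I_B = (9.4 − 0.7)/1000 kΩ = 0.0087 mA.
In the active region I_C = β·I_B = 250 × 0.0087 = 2.18 mA.
Collector loop: V_CE = V_CC − I_C·R_C = 9.4 − 2.18×3.3 = 2.22 V.
Since V_CE = 2.22 V > V_CE(sat) ≈ 0.2 V, the transistor is in the active region as assumed.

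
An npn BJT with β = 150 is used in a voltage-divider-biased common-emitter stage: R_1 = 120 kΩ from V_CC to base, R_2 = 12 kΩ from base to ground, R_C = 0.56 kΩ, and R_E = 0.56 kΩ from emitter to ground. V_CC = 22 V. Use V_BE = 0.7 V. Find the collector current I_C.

I_C ≈ 2 mA

Thevenize the base divider: V_Th = V_CC·R_2/(R_1+R_2) = 22×12/132 = 2 V, R_Th = R_1‖R_2 = 10.9 kΩ.
Base-emitter loop: V_Th = I_B·R_Th + V_BE + (β+1)I_B·R_E, so I_B = (2 − 0.7) / (10.9 + 151×0.56) = 0.0136 mA.
I_C = β·I_B = 150×0.0136 = 2.04 mA, and I_E = (β+1)I_B = 2.06 mA.
V_CE = V_CC − I_C·R_C − I_E·R_E = 22 − 2.04×0.56 − 2.06×0.56 = 19.7 V.
V_CE = 19.7 V > 0.2 V confirms active-region operation.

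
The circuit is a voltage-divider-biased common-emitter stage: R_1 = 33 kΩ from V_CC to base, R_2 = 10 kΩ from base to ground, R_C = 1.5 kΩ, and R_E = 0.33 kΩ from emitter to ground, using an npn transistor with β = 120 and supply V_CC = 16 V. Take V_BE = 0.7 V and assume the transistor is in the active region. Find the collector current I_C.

Thevenize the base divider: V_Th = V_CC·R_2/(R_1+R_2) = 16×10/43 = 3.72 V, R_Th = R_1‖R_2 = 7.67 kΩ.
Base-emitter loop: V_Th = I_B·R_Th + V_BE + (β+1)I_B·R_E, so I_B = (3.72 − 0.7) / (7.67 + 121×0.33) = 0.0635 mA.
I_C = β·I_B = 120×0.0635 = 7.62 mA, and I_E = (β+1)I_B = 7.68 mA.
V_CE = V_CC − I_C·R_C − I_E·R_E = 16 − 7.62×1.5 − 7.68×0.33 = 2.04 V.
V_CE = 2.04 V > 0.2 V confirms active-region operation.

I_C ≈ 7.6 mA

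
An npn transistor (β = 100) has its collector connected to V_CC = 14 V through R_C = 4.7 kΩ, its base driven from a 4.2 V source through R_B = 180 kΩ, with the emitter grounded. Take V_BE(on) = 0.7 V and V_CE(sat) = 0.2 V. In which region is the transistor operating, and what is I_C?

active; I_C ≈ 1.9 mA

Assume active. Base-emitter loop: I_B = (V_BB − V_BE)/R_B = (4.2 − 0.7)/180 = 0.0194 mA.
I_C = β·I_B = 100×0.0194 = 1.94 mA.
V_CE = V_CC − I_C·R_C = 14 − 1.94×4.7 = 4.86 V > V_CE(sat), so the active-region assumption holds.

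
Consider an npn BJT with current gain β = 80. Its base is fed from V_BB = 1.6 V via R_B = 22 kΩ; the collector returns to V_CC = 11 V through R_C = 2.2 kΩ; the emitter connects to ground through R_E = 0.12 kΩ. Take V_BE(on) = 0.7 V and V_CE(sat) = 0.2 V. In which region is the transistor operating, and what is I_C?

active; I_C ≈ 2.3 mA

Assume active. Base-emitter loop: I_B = (V_BB − V_BE)/(R_B + (β+1)R_E) = (1.6 − 0.7)/(22 + 81×0.12) = 0.0284 mA.
I_C = β·I_B = 80×0.0284 = 2.27 mA.
V_CE = V_CC − I_C·R_C − I_E·R_E = 11 − 2.27×2.2 − 2.3×0.12 = 5.73 V > V_CE(sat), so the active-region assumption holds.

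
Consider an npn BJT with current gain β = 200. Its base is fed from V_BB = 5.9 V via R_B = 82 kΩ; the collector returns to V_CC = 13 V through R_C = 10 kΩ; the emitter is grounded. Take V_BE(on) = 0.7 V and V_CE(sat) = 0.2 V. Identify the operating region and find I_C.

Assume active: I_B = (5.9 − 0.7)/82 = 0.0634 mA, giving I_C = β·I_B = 12.7 mA.
But then V_CE = 13 − 12.7×10 = -114 V < V_CE(sat) = 0.2 V — impossible in the active region.
So the transistor is saturated. With V_CE = 0.2 V, I_C = (V_CC − 0.2)/R_C = 12.8/10 = 1.28 mA.
Check: β·I_B = 12.7 mA > I_C = 1.28 mA, confirming saturation.

saturation; I_C ≈ 1.3 mA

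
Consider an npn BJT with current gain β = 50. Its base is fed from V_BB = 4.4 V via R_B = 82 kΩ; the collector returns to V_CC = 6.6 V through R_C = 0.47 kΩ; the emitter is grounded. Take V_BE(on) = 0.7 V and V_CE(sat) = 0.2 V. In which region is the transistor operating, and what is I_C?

active; I_C ≈ 2.3 mA

Assume active. Base-emitter loop: I_B = (V_BB − V_BE)/R_B = (4.4 − 0.7)/82 = 0.0451 mA.
I_C = β·I_B = 50×0.0451 = 2.26 mA.
V_CE = V_CC − I_C·R_C = 6.6 − 2.26×0.47 = 5.54 V > V_CE(sat), so the active-region assumption holds.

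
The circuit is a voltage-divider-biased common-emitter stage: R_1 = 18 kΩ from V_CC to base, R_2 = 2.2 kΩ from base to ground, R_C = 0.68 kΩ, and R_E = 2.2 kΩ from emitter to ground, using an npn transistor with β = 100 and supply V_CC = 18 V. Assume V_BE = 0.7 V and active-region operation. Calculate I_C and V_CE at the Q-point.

Thevenize the base divider: V_Th = V_CC·R_2/(R_1+R_2) = 18×2.2/20.2 = 1.96 V, R_Th = R_1‖R_2 = 1.96 kΩ.
Base-emitter loop: V_Th = I_B·R_Th + V_BE + (β+1)I_B·R_E, so I_B = (1.96 − 0.7) / (1.96 + 101×2.2) = 0.00562 mA.
I_C = β·I_B = 100×0.00562 = 0.562 mA, and I_E = (β+1)I_B = 0.568 mA.
V_CE = V_CC − I_C·R_C − I_E·R_E = 18 − 0.562×0.68 − 0.568×2.2 = 16.4 V.
V_CE = 16.4 V > 0.2 V confirms active-region operation.

I_C ≈ 0.56 mA, V_CE ≈ 16 V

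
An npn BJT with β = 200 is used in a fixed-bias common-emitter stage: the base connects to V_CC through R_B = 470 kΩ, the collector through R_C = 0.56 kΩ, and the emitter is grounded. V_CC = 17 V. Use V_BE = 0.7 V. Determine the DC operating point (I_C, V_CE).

I_C ≈ 6.9 mA, V_CE ≈ 13 V

Base loop: V_CC = I_B·R_B + V_BE, so I_B = (17 − 0.7)/470 kΩ = 0.0347 mA.
In the active region I_C = β·I_B = 200 × 0.0347 = 6.94 mA.
Collector loop: V_CE = V_CC − I_C·R_C = 17 − 6.94×0.56 = 13.1 V.
Since V_CE = 13.1 V > V_CE(sat) ≈ 0.2 V, the transistor is in the active region as assumed.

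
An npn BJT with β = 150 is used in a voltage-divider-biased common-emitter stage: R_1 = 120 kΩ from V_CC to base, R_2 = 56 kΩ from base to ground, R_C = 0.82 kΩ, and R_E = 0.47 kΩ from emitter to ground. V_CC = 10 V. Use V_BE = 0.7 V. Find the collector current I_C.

Thevenize the base divider: V_Th = V_CC·R_2/(R_1+R_2) = 10×56/176 = 3.18 V, R_Th = R_1‖R_2 = 38.2 kΩ.
Base-emitter loop: V_Th = I_B·R_Th + V_BE + (β+1)I_B·R_E, so I_B = (3.18 − 0.7) / (38.2 + 151×0.47) = 0.0227 mA.
I_C = β·I_B = 150×0.0227 = 3.41 mA, and I_E = (β+1)I_B = 3.43 mA.
V_CE = V_CC − I_C·R_C − I_E·R_E = 10 − 3.41×0.82 − 3.43×0.47 = 5.59 V.
V_CE = 5.59 V > 0.2 V confirms active-region operation.

I_C ≈ 3.4 mA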